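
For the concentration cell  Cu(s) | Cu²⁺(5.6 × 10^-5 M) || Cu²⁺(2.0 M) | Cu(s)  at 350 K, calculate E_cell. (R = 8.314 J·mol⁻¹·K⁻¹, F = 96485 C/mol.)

0.16 V

Both half-cells are Cu²⁺/Cu, so E°_cell = 0. The concentrated side is the cathode; the cell reaction moves Cu²⁺ from high to low concentration with n = 2.
Q = [Cu²⁺]_dilute/[Cu²⁺]_conc = 5.6 × 10^-5/2.0 = 2.8 × 10^-5.
E = 0 − (RT/nF) ln Q = −((8.314×350)/(2×96485))(-10.483) = 0.1581 V.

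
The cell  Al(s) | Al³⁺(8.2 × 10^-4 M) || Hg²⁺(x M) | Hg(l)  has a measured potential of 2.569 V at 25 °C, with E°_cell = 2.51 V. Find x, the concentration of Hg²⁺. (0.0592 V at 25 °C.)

From the Nernst equation, log Q = n(E° − E)/0.0592 = 6(2.51 − 2.569)/0.0592 = -5.980, so Q = 1.05 × 10^-6.
With Q = [Al³⁺]^2/[Hg²⁺]^3 and the known concentrations, [Hg²⁺]^3 in the denominator gives [Hg²⁺] = 0.86 M.

0.86 M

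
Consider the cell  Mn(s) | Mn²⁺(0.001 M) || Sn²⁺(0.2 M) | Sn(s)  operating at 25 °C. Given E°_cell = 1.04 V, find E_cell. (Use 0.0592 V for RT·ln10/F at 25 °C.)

Balancing electrons gives n = 2; the reaction quotient is Q = [Mn²⁺]/[Sn²⁺] = 0.00500.
At 25 °C, E = E° − (0.0592/n) log Q = 1.04 − (0.0592/2)(-2.301) = 1.040 + 0.068 = 1.108 V.

1.11 V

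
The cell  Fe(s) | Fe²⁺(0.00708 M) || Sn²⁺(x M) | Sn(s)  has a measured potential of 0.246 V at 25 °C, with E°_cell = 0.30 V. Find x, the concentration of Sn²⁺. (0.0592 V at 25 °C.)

1.1 × 10^-4 M

From the Nernst equation, log Q = n(E° − E)/0.0592 = 2(0.30 − 0.246)/0.0592 = 1.824, so Q = 66.7.
With Q = [Fe²⁺]/[Sn²⁺] and the known concentrations, [Sn²⁺] in the denominator gives [Sn²⁺] = 1.1 × 10^-4 M.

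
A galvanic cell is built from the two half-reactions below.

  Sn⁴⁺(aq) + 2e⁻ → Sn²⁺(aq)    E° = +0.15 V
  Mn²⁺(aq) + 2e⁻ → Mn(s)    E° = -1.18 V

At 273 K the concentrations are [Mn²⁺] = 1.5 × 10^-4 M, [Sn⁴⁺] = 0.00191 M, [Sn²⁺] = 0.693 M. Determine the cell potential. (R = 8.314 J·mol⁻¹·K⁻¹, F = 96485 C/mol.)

The Sn⁴⁺/Sn²⁺ couple has the higher reduction potential and acts as the cathode, so E°_cell = +0.15 − (-1.18) = 1.33 V.
Balancing electrons gives n = 2; the reaction quotient is Q = [Mn²⁺]·[Sn²⁺]/[Sn⁴⁺] = 0.0544.
E = E° − (RT/nF) ln Q = 1.33 − (8.314×273)/(2×96485) × (-2.911) = 1.330 + 0.034 = 1.364 V.

1.36 V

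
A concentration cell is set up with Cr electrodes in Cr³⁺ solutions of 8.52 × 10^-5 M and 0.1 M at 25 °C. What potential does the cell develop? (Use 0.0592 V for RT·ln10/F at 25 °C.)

Both half-cells are Cr³⁺/Cr, so E°_cell = 0. The concentrated side is the cathode; the cell reaction moves Cr³⁺ from high to low concentration with n = 3.
Q = [Cr³⁺]_dilute/[Cr³⁺]_conc = 8.52 × 10^-5/0.1 = 8.52 × 10^-4.
E = 0 − (0.0592/3) log Q = −(0.0592/3)(-3.070) = 0.0606 V.

0.061 V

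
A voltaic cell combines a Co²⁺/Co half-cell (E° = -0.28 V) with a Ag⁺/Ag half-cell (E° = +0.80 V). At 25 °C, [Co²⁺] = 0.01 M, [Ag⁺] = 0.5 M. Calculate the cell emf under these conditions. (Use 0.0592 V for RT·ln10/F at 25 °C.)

The Ag⁺/Ag couple has the higher reduction potential and acts as the cathode, so E°_cell = +0.80 − (-0.28) = 1.08 V.
Balancing electrons gives n = 2; the reaction quotient is Q = [Co²⁺]/[Ag⁺]^2 = 0.0400.
At 25 °C, E = E° − (0.0592/n) log Q = 1.08 − (0.0592/2)(-1.398) = 1.080 + 0.041 = 1.121 V.

1.12 V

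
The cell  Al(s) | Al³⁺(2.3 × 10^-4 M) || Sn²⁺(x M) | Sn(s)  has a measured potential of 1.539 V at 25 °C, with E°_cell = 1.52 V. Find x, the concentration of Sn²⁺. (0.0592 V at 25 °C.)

0.016 M

From the Nernst equation, log Q = n(E° − E)/0.0592 = 6(1.52 − 1.539)/0.0592 = -1.926, so Q = 0.0119.
With Q = [Al³⁺]^2/[Sn²⁺]^3 and the known concentrations, [Sn²⁺]^3 in the denominator gives [Sn²⁺] = 0.016 M.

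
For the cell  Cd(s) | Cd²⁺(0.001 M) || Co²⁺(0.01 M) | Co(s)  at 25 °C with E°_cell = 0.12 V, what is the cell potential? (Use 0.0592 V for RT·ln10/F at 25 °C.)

Balancing electrons gives n = 2; the reaction quotient is Q = [Cd²⁺]/[Co²⁺] = 0.100.
At 25 °C, E = E° − (0.0592/n) log Q = 0.12 − (0.0592/2)(-1.000) = 0.120 + 0.030 = 0.150 V.

0.150 V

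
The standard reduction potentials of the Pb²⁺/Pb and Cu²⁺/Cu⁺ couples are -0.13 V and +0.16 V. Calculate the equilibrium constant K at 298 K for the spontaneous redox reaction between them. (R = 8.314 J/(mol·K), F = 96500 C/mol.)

6.5 × 10^9

E°_cell = +0.16 − (-0.13) = 0.29 V, with n = 2 electrons transferred.
At equilibrium E = 0, so the Nernst equation gives ln K = nFE°/RT = (2)(96500)(0.29)/((8.314)(298)) = 22.59.
K = e^22.59 = 6.5 × 10^9.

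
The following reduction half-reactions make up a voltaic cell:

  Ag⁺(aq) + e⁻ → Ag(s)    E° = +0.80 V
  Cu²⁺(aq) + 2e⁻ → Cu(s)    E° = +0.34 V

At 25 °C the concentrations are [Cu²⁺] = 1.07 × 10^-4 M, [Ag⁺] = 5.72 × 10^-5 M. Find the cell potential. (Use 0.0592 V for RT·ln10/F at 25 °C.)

The Ag⁺/Ag couple has the higher reduction potential and acts as the cathode, so E°_cell = +0.80 − (+0.34) = 0.46 V.
Balancing electrons gives n = 2; the reaction quotient is Q = [Cu²⁺]/[Ag⁺]^2 = 3.27 × 10^4.
At 25 °C, E = E° − (0.0592/n) log Q = 0.46 − (0.0592/2)(4.515) = 0.460 − 0.134 = 0.326 V.

0.326 V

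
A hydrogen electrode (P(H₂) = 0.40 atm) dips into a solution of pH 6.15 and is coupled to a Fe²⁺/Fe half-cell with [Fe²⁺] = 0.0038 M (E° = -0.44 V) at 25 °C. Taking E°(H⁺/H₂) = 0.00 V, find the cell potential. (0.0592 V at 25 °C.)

0.16 V

The hydrogen couple is the cathode, so E°_cell = 0.44 V; n = 2.
[H⁺] = 10^(−6.15) = 7.1 × 10^-7 M, and Q = [Fe²⁺]·P(H₂) / [H⁺]^2 = 3.03 × 10^9.
E = E° − (0.0592/2) log Q = 0.44 − (0.0592/2)(9.482) = 0.159 V.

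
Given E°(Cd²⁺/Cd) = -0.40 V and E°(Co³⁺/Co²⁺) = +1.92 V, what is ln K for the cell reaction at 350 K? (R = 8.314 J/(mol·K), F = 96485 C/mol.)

ln K = 153.9

E°_cell = +1.92 − (-0.40) = 2.32 V, with n = 2 electrons transferred.
At equilibrium E = 0, so the Nernst equation gives ln K = nFE°/RT = (2)(96485)(2.32)/((8.314)(350)) = 153.85.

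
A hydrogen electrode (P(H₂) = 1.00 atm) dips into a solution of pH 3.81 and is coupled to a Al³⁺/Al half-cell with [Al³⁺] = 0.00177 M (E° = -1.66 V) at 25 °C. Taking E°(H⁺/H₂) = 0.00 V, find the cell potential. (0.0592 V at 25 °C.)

1.49 V

The hydrogen couple is the cathode, so E°_cell = 1.66 V; n = 6.
[H⁺] = 10^(−3.81) = 1.5 × 10^-4 M, and Q = [Al³⁺]^2·P(H₂)^3 / [H⁺]^6 = 2.27 × 10^17.
E = E° − (0.0592/6) log Q = 1.66 − (0.0592/6)(17.356) = 1.489 V.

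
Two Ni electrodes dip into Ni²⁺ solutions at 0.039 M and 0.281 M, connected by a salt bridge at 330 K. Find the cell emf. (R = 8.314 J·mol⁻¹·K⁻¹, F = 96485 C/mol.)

Both half-cells are Ni²⁺/Ni, so E°_cell = 0. The concentrated side is the cathode; the cell reaction moves Ni²⁺ from high to low concentration with n = 2.
Q = [Ni²⁺]_dilute/[Ni²⁺]_conc = 0.039/0.281 = 0.139.
E = 0 − (RT/nF) ln Q = −((8.314×330)/(2×96485))(-1.975) = 0.0281 V.

0.028 V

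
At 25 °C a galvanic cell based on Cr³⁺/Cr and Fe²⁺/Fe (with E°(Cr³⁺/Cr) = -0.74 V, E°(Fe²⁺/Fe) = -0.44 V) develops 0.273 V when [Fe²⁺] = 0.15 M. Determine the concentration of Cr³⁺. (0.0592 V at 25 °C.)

From the Nernst equation, log Q = n(E° − E)/0.0592 = 6(0.30 − 0.273)/0.0592 = 2.736, so Q = 545.
With Q = [Cr³⁺]^2/[Fe²⁺]^3 and the known concentrations, [Cr³⁺]^2 in the numerator gives [Cr³⁺] = 1.4 M.

1.4 M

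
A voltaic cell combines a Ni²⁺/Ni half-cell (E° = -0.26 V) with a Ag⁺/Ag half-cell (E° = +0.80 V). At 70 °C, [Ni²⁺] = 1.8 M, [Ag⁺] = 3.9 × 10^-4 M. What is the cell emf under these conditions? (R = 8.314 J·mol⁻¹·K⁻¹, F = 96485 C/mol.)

0.819 V

The Ag⁺/Ag couple has the higher reduction potential and acts as the cathode, so E°_cell = +0.80 − (-0.26) = 1.06 V.
Balancing electrons gives n = 2; the reaction quotient is Q = [Ni²⁺]/[Ag⁺]^2 = 1.18 × 10^7.
E = E° − (RT/nF) ln Q = 1.06 − (8.314×343)/(2×96485) × (16.287) = 1.060 − 0.241 = 0.819 V.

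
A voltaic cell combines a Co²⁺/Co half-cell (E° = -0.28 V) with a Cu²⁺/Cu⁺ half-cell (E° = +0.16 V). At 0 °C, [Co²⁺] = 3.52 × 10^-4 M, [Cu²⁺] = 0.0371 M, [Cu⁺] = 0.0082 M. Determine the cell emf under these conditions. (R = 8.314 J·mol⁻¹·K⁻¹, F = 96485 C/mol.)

0.569 V

The Cu²⁺/Cu⁺ couple has the higher reduction potential and acts as the cathode, so E°_cell = +0.16 − (-0.28) = 0.44 V.
Balancing electrons gives n = 2; the reaction quotient is Q = [Co²⁺]·[Cu⁺]^2/[Cu²⁺]^2 = 1.72 × 10^-5.
E = E° − (RT/nF) ln Q = 0.44 − (8.314×273)/(2×96485) × (-10.971) = 0.440 + 0.129 = 0.569 V.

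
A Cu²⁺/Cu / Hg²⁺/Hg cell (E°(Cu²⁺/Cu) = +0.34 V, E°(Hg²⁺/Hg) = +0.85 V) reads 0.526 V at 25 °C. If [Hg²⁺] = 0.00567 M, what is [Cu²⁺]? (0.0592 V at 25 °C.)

0.0016 M

From the Nernst equation, log Q = n(E° − E)/0.0592 = 2(0.51 − 0.526)/0.0592 = -0.541, so Q = 0.288.
With Q = [Cu²⁺]/[Hg²⁺] and the known concentrations, [Cu²⁺] in the numerator gives [Cu²⁺] = 0.0016 M.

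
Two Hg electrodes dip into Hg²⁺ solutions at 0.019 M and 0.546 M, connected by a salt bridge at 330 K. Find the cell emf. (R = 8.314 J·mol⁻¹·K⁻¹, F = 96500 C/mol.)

0.048 V

Both half-cells are Hg²⁺/Hg, so E°_cell = 0. The concentrated side is the cathode; the cell reaction moves Hg²⁺ from high to low concentration with n = 2.
Q = [Hg²⁺]_dilute/[Hg²⁺]_conc = 0.019/0.546 = 0.0348.
E = 0 − (RT/nF) ln Q = −((8.314×330)/(2×96500))(-3.358) = 0.0477 V.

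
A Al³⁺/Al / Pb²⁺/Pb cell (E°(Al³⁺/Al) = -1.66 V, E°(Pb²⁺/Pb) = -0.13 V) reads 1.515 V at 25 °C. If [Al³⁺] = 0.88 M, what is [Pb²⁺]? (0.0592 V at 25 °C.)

From the Nernst equation, log Q = n(E° − E)/0.0592 = 6(1.53 − 1.515)/0.0592 = 1.520, so Q = 33.1.
With Q = [Al³⁺]^2/[Pb²⁺]^3 and the known concentrations, [Pb²⁺]^3 in the denominator gives [Pb²⁺] = 0.29 M.

0.29 M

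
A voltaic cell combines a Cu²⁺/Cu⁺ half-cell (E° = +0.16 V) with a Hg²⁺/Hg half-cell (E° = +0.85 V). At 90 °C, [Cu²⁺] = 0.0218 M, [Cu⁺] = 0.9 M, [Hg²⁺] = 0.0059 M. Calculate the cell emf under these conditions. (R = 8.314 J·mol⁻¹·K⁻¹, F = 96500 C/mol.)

The Hg²⁺/Hg couple has the higher reduction potential and acts as the cathode, so E°_cell = +0.85 − (+0.16) = 0.69 V.
Balancing electrons gives n = 2; the reaction quotient is Q = [Cu²⁺]^2/([Cu⁺]^2·[Hg²⁺]) = 0.0994.
E = E° − (RT/nF) ln Q = 0.69 − (8.314×363)/(2×96500) × (-2.308) = 0.690 + 0.036 = 0.726 V.

0.726 V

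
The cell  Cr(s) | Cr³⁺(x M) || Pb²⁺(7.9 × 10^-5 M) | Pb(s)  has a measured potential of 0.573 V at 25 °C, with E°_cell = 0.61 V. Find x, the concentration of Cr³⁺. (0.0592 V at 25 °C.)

From the Nernst equation, log Q = n(E° − E)/0.0592 = 6(0.61 − 0.573)/0.0592 = 3.750, so Q = 5620.
With Q = [Cr³⁺]^2/[Pb²⁺]^3 and the known concentrations, [Cr³⁺]^2 in the numerator gives [Cr³⁺] = 5.3 × 10^-5 M.

5.3 × 10^-5 M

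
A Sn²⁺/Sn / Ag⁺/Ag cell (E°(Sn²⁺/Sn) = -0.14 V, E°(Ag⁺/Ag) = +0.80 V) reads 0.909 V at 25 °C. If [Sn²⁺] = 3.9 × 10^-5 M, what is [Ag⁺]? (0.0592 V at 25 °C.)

0.0019 M

From the Nernst equation, log Q = n(E° − E)/0.0592 = 2(0.94 − 0.909)/0.0592 = 1.047, so Q = 11.2.
With Q = [Sn²⁺]/[Ag⁺]^2 and the known concentrations, [Ag⁺]^2 in the denominator gives [Ag⁺] = 0.0019 M.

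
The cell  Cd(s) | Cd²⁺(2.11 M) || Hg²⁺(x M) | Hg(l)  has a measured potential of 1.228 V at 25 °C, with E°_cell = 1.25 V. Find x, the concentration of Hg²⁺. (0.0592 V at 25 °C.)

From the Nernst equation, log Q = n(E° − E)/0.0592 = 2(1.25 − 1.228)/0.0592 = 0.743, so Q = 5.54.
With Q = [Cd²⁺]/[Hg²⁺] and the known concentrations, [Hg²⁺] in the denominator gives [Hg²⁺] = 0.38 M.

0.38 M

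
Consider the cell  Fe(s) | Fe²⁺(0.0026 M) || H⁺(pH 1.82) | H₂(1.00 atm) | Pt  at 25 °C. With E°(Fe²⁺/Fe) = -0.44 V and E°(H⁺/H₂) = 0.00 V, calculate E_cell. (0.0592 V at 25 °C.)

The hydrogen couple is the cathode, so E°_cell = 0.44 V; n = 2.
[H⁺] = 10^(−1.82) = 0.015 M, and Q = [Fe²⁺]·P(H₂) / [H⁺]^2 = 11.3.
E = E° − (0.0592/2) log Q = 0.44 − (0.0592/2)(1.055) = 0.409 V.

0.41 V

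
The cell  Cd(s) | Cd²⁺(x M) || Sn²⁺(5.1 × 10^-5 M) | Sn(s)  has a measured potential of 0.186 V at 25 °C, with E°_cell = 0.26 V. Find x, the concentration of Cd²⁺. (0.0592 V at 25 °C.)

From the Nernst equation, log Q = n(E° − E)/0.0592 = 2(0.26 − 0.186)/0.0592 = 2.500, so Q = 316.
With Q = [Cd²⁺]/[Sn²⁺] and the known concentrations, [Cd²⁺] in the numerator gives [Cd²⁺] = 0.016 M.

0.016 M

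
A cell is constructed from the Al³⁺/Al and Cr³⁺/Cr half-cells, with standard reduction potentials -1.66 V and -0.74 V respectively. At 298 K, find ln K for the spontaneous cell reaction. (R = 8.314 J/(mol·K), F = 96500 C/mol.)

ln K = 107.5

E°_cell = -0.74 − (-1.66) = 0.92 V, with n = 3 electrons transferred.
At equilibrium E = 0, so the Nernst equation gives ln K = nFE°/RT = (3)(96500)(0.92)/((8.314)(298)) = 107.50.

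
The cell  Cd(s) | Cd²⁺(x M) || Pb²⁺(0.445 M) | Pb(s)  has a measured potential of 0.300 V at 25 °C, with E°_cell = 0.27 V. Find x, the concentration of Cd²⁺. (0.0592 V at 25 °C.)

From the Nernst equation, log Q = n(E° − E)/0.0592 = 2(0.27 − 0.300)/0.0592 = -1.014, so Q = 0.0969.
With Q = [Cd²⁺]/[Pb²⁺] and the known concentrations, [Cd²⁺] in the numerator gives [Cd²⁺] = 0.043 M.

0.043 M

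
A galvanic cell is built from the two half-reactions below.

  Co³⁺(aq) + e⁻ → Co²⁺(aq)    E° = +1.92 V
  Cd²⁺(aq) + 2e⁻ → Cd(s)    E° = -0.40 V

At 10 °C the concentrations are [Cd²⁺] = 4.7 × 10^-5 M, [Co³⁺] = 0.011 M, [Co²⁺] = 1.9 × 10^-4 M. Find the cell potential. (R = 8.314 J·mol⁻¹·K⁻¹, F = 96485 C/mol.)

2.54 V

The Co³⁺/Co²⁺ couple has the higher reduction potential and acts as the cathode, so E°_cell = +1.92 − (-0.40) = 2.32 V.
Balancing electrons gives n = 2; the reaction quotient is Q = [Cd²⁺]·[Co²⁺]^2/[Co³⁺]^2 = 1.4 × 10^-8.
E = E° − (RT/nF) ln Q = 2.32 − (8.314×283)/(2×96485) × (-18.083) = 2.320 + 0.220 = 2.540 V.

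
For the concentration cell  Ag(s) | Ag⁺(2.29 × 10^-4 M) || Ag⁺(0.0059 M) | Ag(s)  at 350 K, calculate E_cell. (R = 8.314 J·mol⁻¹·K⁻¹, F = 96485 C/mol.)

Both half-cells are Ag⁺/Ag, so E°_cell = 0. The concentrated side is the cathode; the cell reaction moves Ag⁺ from high to low concentration with n = 1.
Q = [Ag⁺]_dilute/[Ag⁺]_conc = 2.29 × 10^-4/0.0059 = 0.0388.
E = 0 − (RT/nF) ln Q = −((8.314×350)/(1×96485))(-3.249) = 0.0980 V.

0.098 V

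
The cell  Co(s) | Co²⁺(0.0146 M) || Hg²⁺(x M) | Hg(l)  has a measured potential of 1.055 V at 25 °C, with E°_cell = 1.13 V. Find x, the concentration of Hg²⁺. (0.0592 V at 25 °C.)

4.3 × 10^-5 M

From the Nernst equation, log Q = n(E° − E)/0.0592 = 2(1.13 − 1.055)/0.0592 = 2.534, so Q = 342.
With Q = [Co²⁺]/[Hg²⁺] and the known concentrations, [Hg²⁺] in the denominator gives [Hg²⁺] = 4.3 × 10^-5 M.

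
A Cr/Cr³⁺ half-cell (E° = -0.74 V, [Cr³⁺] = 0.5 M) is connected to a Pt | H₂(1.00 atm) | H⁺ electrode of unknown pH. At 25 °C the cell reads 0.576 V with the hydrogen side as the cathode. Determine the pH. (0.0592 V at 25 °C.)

E°_cell = 0.74 V and n = 6.
log Q = n(E° − E)/0.0592 = 6×(0.74 − 0.576)/0.0592 = 16.622.
With Q = [Cr³⁺]^2·P(H₂)^3 / [H⁺]^6, solving for [H⁺] gives log[H⁺] = -2.871, so pH = 2.87.

pH = 2.87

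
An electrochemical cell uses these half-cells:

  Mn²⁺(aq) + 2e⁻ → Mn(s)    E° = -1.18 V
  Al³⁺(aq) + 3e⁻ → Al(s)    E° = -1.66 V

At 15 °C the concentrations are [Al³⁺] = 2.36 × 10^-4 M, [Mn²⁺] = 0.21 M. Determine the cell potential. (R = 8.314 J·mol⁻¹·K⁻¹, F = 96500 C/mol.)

The Mn²⁺/Mn couple has the higher reduction potential and acts as the cathode, so E°_cell = -1.18 − (-1.66) = 0.48 V.
Balancing electrons gives n = 6; the reaction quotient is Q = [Al³⁺]^2/[Mn²⁺]^3 = 6.01 × 10^-6.
E = E° − (RT/nF) ln Q = 0.48 − (8.314×288)/(6×96500) × (-12.021) = 0.480 + 0.050 = 0.530 V.

0.530 V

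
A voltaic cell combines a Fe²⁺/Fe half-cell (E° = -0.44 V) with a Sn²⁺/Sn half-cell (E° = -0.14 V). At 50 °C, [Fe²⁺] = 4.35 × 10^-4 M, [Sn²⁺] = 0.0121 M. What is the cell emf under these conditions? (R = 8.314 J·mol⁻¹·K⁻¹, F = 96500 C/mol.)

0.346 V

The Sn²⁺/Sn couple has the higher reduction potential and acts as the cathode, so E°_cell = -0.14 − (-0.44) = 0.30 V.
Balancing electrons gives n = 2; the reaction quotient is Q = [Fe²⁺]/[Sn²⁺] = 0.0360.
E = E° − (RT/nF) ln Q = 0.30 − (8.314×323)/(2×96500) × (-3.326) = 0.300 + 0.046 = 0.346 V.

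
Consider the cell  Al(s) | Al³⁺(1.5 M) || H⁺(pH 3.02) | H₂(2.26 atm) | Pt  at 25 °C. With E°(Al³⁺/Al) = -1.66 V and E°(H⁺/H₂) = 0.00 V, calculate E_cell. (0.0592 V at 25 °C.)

1.47 V

The hydrogen couple is the cathode, so E°_cell = 1.66 V; n = 6.
[H⁺] = 10^(−3.02) = 9.5 × 10^-4 M, and Q = [Al³⁺]^2·P(H₂)^3 / [H⁺]^6 = 3.42 × 10^19.
E = E° − (0.0592/6) log Q = 1.66 − (0.0592/6)(19.535) = 1.467 V.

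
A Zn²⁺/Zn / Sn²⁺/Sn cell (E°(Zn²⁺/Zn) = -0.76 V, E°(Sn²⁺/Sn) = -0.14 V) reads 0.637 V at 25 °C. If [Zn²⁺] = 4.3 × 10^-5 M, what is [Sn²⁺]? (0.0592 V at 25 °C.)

From the Nernst equation, log Q = n(E° − E)/0.0592 = 2(0.62 − 0.637)/0.0592 = -0.574, so Q = 0.266.
With Q = [Zn²⁺]/[Sn²⁺] and the known concentrations, [Sn²⁺] in the denominator gives [Sn²⁺] = 1.6 × 10^-4 M.

1.6 × 10^-4 M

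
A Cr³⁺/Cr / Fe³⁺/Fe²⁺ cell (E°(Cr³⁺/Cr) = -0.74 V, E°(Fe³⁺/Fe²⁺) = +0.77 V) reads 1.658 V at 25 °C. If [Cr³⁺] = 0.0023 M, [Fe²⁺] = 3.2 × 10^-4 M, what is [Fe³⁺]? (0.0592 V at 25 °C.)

0.013 M

From the Nernst equation, log Q = n(E° − E)/0.0592 = 3(1.51 − 1.658)/0.0592 = -7.500, so Q = 3.16 × 10^-8.
With Q = [Cr³⁺]·[Fe²⁺]^3/[Fe³⁺]^3 and the known concentrations, [Fe³⁺]^3 in the denominator gives [Fe³⁺] = 0.013 M.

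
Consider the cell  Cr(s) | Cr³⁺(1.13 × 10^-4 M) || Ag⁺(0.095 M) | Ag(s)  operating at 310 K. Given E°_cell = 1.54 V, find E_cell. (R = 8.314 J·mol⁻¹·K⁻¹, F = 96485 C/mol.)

1.56 V

Balancing electrons gives n = 3; the reaction quotient is Q = [Cr³⁺]/[Ag⁺]^3 = 0.132.
E = E° − (RT/nF) ln Q = 1.54 − (8.314×310)/(3×96485) × (-2.026) = 1.540 + 0.018 = 1.558 V.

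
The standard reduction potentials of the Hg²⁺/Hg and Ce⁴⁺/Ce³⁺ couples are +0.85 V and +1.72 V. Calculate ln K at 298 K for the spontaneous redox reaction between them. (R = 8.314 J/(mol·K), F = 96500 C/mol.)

E°_cell = +1.72 − (+0.85) = 0.87 V, with n = 2 electrons transferred.
At equilibrium E = 0, so the Nernst equation gives ln K = nFE°/RT = (2)(96500)(0.87)/((8.314)(298)) = 67.77.

ln K = 67.8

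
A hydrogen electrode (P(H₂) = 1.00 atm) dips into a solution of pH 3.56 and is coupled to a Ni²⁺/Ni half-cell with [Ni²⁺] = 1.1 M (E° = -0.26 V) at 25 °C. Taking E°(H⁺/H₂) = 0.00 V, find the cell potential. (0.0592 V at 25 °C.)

The hydrogen couple is the cathode, so E°_cell = 0.26 V; n = 2.
[H⁺] = 10^(−3.56) = 2.8 × 10^-4 M, and Q = [Ni²⁺]·P(H₂) / [H⁺]^2 = 1.45 × 10^7.
E = E° − (0.0592/2) log Q = 0.26 − (0.0592/2)(7.161) = 0.048 V.

0.048 V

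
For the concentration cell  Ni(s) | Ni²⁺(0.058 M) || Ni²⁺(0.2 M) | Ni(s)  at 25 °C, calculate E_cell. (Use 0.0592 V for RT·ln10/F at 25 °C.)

Both half-cells are Ni²⁺/Ni, so E°_cell = 0. The concentrated side is the cathode; the cell reaction moves Ni²⁺ from high to low concentration with n = 2.
Q = [Ni²⁺]_dilute/[Ni²⁺]_conc = 0.058/0.2 = 0.290.
E = 0 − (0.0592/2) log Q = −(0.0592/2)(-0.538) = 0.0159 V.

0.016 V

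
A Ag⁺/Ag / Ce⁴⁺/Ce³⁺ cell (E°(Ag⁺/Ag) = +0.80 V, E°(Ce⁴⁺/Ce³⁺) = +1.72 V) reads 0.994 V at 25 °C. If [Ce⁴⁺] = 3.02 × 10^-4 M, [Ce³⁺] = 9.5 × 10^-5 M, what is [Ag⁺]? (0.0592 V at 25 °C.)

From the Nernst equation, log Q = n(E° − E)/0.0592 = 1(0.92 − 0.994)/0.0592 = -1.250, so Q = 0.0562.
With Q = [Ag⁺]·[Ce³⁺]/[Ce⁴⁺] and the known concentrations, [Ag⁺] in the numerator gives [Ag⁺] = 0.18 M.

0.18 M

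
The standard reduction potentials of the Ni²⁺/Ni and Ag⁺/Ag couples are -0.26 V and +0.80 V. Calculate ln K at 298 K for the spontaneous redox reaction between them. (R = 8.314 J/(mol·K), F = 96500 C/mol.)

E°_cell = +0.80 − (-0.26) = 1.06 V, with n = 2 electrons transferred.
At equilibrium E = 0, so the Nernst equation gives ln K = nFE°/RT = (2)(96500)(1.06)/((8.314)(298)) = 82.57.

ln K = 82.6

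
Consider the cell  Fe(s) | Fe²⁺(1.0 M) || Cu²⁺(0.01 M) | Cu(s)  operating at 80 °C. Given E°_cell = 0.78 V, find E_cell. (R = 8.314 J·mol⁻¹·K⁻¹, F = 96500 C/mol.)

Balancing electrons gives n = 2; the reaction quotient is Q = [Fe²⁺]/[Cu²⁺] = 100.
E = E° − (RT/nF) ln Q = 0.78 − (8.314×353)/(2×96500) × (4.605) = 0.780 − 0.070 = 0.710 V.

0.710 V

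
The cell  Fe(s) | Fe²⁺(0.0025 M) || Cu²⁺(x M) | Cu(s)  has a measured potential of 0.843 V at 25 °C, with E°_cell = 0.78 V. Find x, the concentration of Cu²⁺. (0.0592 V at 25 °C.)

From the Nernst equation, log Q = n(E° − E)/0.0592 = 2(0.78 − 0.843)/0.0592 = -2.128, so Q = 0.00744.
With Q = [Fe²⁺]/[Cu²⁺] and the known concentrations, [Cu²⁺] in the denominator gives [Cu²⁺] = 0.34 M.

0.34 M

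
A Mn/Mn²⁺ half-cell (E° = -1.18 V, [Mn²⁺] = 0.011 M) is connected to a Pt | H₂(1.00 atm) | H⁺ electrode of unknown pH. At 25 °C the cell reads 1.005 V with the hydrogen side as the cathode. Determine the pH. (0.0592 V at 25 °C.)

E°_cell = 1.18 V and n = 2.
log Q = n(E° − E)/0.0592 = 2×(1.18 − 1.005)/0.0592 = 5.912.
With Q = [Mn²⁺]·P(H₂) / [H⁺]^2, solving for [H⁺] gives log[H⁺] = -3.935, so pH = 3.94.

pH = 3.94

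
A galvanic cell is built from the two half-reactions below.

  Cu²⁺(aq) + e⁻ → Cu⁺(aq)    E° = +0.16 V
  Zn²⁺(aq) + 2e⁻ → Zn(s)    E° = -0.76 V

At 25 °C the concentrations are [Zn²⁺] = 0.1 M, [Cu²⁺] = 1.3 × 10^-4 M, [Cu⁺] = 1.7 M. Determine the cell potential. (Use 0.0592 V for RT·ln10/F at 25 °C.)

0.706 V

The Cu²⁺/Cu⁺ couple has the higher reduction potential and acts as the cathode, so E°_cell = +0.16 − (-0.76) = 0.92 V.
Balancing electrons gives n = 2; the reaction quotient is Q = [Zn²⁺]·[Cu⁺]^2/[Cu²⁺]^2 = 1.71 × 10^7.
At 25 °C, E = E° − (0.0592/n) log Q = 0.92 − (0.0592/2)(7.233) = 0.920 − 0.214 = 0.706 V.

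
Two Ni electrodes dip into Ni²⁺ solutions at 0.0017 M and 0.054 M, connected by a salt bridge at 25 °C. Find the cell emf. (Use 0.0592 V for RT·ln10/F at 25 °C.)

0.044 V

Both half-cells are Ni²⁺/Ni, so E°_cell = 0. The concentrated side is the cathode; the cell reaction moves Ni²⁺ from high to low concentration with n = 2.
Q = [Ni²⁺]_dilute/[Ni²⁺]_conc = 0.0017/0.054 = 0.0315.
E = 0 − (0.0592/2) log Q = −(0.0592/2)(-1.502) = 0.0445 V.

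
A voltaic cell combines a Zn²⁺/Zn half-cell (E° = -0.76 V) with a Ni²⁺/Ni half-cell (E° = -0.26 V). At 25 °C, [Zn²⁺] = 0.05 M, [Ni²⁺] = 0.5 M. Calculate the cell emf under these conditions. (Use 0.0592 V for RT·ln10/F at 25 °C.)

0.530 V

The Ni²⁺/Ni couple has the higher reduction potential and acts as the cathode, so E°_cell = -0.26 − (-0.76) = 0.50 V.
Balancing electrons gives n = 2; the reaction quotient is Q = [Zn²⁺]/[Ni²⁺] = 0.100.
At 25 °C, E = E° − (0.0592/n) log Q = 0.50 − (0.0592/2)(-1.000) = 0.500 + 0.030 = 0.530 V.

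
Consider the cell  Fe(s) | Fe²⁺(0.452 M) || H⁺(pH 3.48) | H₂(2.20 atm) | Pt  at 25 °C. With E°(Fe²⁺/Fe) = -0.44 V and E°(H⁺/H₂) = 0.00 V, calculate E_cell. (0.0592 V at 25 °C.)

0.23 V

The hydrogen couple is the cathode, so E°_cell = 0.44 V; n = 2.
[H⁺] = 10^(−3.48) = 3.3 × 10^-4 M, and Q = [Fe²⁺]·P(H₂) / [H⁺]^2 = 9.07 × 10^6.
E = E° − (0.0592/2) log Q = 0.44 − (0.0592/2)(6.958) = 0.234 V.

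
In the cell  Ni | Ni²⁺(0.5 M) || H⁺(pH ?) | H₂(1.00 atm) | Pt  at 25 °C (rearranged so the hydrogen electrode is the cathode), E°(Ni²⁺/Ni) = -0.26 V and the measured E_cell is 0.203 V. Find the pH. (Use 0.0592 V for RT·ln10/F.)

E°_cell = 0.26 V and n = 2.
log Q = n(E° − E)/0.0592 = 2×(0.26 − 0.203)/0.0592 = 1.926.
With Q = [Ni²⁺]·P(H₂) / [H⁺]^2, solving for [H⁺] gives log[H⁺] = -1.113, so pH = 1.11.

pH = 1.11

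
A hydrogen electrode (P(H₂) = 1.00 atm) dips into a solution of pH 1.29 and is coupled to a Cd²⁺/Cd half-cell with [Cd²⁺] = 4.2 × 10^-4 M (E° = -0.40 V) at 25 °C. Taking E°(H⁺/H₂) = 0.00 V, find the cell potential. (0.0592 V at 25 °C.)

The hydrogen couple is the cathode, so E°_cell = 0.40 V; n = 2.
[H⁺] = 10^(−1.29) = 0.051 M, and Q = [Cd²⁺]·P(H₂) / [H⁺]^2 = 0.160.
E = E° − (0.0592/2) log Q = 0.40 − (0.0592/2)(-0.797) = 0.424 V.

0.42 V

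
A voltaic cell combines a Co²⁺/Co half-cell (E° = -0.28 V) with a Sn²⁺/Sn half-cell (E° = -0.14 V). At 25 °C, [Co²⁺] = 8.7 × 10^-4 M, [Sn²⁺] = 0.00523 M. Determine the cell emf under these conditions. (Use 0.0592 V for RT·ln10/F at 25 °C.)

0.163 V

The Sn²⁺/Sn couple has the higher reduction potential and acts as the cathode, so E°_cell = -0.14 − (-0.28) = 0.14 V.
Balancing electrons gives n = 2; the reaction quotient is Q = [Co²⁺]/[Sn²⁺] = 0.166.
At 25 °C, E = E° − (0.0592/n) log Q = 0.14 − (0.0592/2)(-0.779) = 0.140 + 0.023 = 0.163 V.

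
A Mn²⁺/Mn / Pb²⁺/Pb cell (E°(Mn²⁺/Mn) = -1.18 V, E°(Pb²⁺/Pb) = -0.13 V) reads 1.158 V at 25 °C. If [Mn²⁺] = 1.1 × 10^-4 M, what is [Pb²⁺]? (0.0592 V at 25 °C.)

From the Nernst equation, log Q = n(E° − E)/0.0592 = 2(1.05 − 1.158)/0.0592 = -3.649, so Q = 2.25 × 10^-4.
With Q = [Mn²⁺]/[Pb²⁺] and the known concentrations, [Pb²⁺] in the denominator gives [Pb²⁺] = 0.49 M.

0.49 M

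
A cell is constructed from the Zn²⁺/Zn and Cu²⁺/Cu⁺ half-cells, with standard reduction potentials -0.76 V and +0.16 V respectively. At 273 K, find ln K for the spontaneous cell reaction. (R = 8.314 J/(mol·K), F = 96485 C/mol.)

ln K = 78.2

E°_cell = +0.16 − (-0.76) = 0.92 V, with n = 2 electrons transferred.
At equilibrium E = 0, so the Nernst equation gives ln K = nFE°/RT = (2)(96485)(0.92)/((8.314)(273)) = 78.22.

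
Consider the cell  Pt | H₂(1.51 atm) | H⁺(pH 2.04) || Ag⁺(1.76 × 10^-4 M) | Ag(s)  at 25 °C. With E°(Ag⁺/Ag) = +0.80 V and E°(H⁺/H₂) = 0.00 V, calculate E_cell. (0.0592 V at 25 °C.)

0.70 V

The Ag⁺/Ag couple is the cathode, so E°_cell = 0.80 V; n = 2.
[H⁺] = 10^(−2.04) = 0.0091 M, and Q = [H⁺]^2 / ([Ag⁺]^2·P(H₂)) = 1780.
E = E° − (0.0592/2) log Q = 0.80 − (0.0592/2)(3.250) = 0.704 V.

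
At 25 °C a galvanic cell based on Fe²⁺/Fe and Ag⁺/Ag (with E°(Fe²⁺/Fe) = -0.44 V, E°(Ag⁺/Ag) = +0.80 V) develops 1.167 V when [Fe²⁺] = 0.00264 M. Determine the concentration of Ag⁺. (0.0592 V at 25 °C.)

0.003 M

From the Nernst equation, log Q = n(E° − E)/0.0592 = 2(1.24 − 1.167)/0.0592 = 2.466, so Q = 293.
With Q = [Fe²⁺]/[Ag⁺]^2 and the known concentrations, [Ag⁺]^2 in the denominator gives [Ag⁺] = 0.003 M.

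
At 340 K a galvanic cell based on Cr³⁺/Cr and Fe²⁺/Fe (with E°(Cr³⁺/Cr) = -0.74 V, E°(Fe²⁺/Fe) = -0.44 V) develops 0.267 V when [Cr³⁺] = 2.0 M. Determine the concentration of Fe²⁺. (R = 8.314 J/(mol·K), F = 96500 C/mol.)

From the Nernst equation, ln Q = nF(E° − E)/RT = 6×96500×(0.30 − 0.267)/(8.314×340) = 6.759, so Q = 862.
With Q = [Cr³⁺]^2/[Fe²⁺]^3 and the known concentrations, [Fe²⁺]^3 in the denominator gives [Fe²⁺] = 0.17 M.

0.17 M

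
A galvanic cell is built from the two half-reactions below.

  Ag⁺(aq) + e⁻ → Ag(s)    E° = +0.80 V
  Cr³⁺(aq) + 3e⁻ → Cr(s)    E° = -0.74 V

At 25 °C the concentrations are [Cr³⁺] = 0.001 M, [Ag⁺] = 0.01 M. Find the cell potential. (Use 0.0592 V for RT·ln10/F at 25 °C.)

1.48 V

The Ag⁺/Ag couple has the higher reduction potential and acts as the cathode, so E°_cell = +0.80 − (-0.74) = 1.54 V.
Balancing electrons gives n = 3; the reaction quotient is Q = [Cr³⁺]/[Ag⁺]^3 = 1000.
At 25 °C, E = E° − (0.0592/n) log Q = 1.54 − (0.0592/3)(3.000) = 1.540 − 0.059 = 1.481 V.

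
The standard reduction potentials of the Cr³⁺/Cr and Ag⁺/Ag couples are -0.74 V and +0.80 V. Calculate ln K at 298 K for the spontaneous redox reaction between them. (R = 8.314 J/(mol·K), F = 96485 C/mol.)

ln K = 179.9

E°_cell = +0.80 − (-0.74) = 1.54 V, with n = 3 electrons transferred.
At equilibrium E = 0, so the Nernst equation gives ln K = nFE°/RT = (3)(96485)(1.54)/((8.314)(298)) = 179.92.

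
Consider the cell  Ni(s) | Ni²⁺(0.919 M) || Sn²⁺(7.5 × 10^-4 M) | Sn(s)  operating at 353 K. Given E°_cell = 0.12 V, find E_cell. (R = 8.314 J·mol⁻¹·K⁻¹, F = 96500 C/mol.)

0.012 V

Balancing electrons gives n = 2; the reaction quotient is Q = [Ni²⁺]/[Sn²⁺] = 1230.
E = E° − (RT/nF) ln Q = 0.12 − (8.314×353)/(2×96500) × (7.111) = 0.120 − 0.108 = 0.012 V.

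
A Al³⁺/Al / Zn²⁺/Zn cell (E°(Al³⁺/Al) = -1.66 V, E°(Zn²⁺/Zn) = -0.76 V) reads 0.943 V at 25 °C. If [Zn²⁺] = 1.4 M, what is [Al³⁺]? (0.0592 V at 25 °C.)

0.011 M

From the Nernst equation, log Q = n(E° − E)/0.0592 = 6(0.90 − 0.943)/0.0592 = -4.358, so Q = 4.38 × 10^-5.
With Q = [Al³⁺]^2/[Zn²⁺]^3 and the known concentrations, [Al³⁺]^2 in the numerator gives [Al³⁺] = 0.011 M.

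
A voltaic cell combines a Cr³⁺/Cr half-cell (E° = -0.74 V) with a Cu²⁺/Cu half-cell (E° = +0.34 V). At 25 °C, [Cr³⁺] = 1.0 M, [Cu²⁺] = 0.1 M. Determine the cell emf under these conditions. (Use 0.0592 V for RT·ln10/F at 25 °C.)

The Cu²⁺/Cu couple has the higher reduction potential and acts as the cathode, so E°_cell = +0.34 − (-0.74) = 1.08 V.
Balancing electrons gives n = 6; the reaction quotient is Q = [Cr³⁺]^2/[Cu²⁺]^3 = 1000.
At 25 °C, E = E° − (0.0592/n) log Q = 1.08 − (0.0592/6)(3.000) = 1.080 − 0.030 = 1.050 V.

1.05 V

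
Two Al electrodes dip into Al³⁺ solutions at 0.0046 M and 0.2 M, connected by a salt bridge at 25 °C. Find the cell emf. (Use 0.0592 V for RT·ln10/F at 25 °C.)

Both half-cells are Al³⁺/Al, so E°_cell = 0. The concentrated side is the cathode; the cell reaction moves Al³⁺ from high to low concentration with n = 3.
Q = [Al³⁺]_dilute/[Al³⁺]_conc = 0.0046/0.2 = 0.0230.
E = 0 − (0.0592/3) log Q = −(0.0592/3)(-1.638) = 0.0323 V.

0.032 V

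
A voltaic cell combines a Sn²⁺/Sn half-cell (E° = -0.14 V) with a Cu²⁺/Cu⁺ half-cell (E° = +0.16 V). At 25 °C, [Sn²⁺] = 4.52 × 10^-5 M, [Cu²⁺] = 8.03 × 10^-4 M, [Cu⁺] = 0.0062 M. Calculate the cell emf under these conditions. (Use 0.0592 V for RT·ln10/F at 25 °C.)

0.376 V

The Cu²⁺/Cu⁺ couple has the higher reduction potential and acts as the cathode, so E°_cell = +0.16 − (-0.14) = 0.30 V.
Balancing electrons gives n = 2; the reaction quotient is Q = [Sn²⁺]·[Cu⁺]^2/[Cu²⁺]^2 = 0.00269.
At 25 °C, E = E° − (0.0592/n) log Q = 0.30 − (0.0592/2)(-2.570) = 0.300 + 0.076 = 0.376 V.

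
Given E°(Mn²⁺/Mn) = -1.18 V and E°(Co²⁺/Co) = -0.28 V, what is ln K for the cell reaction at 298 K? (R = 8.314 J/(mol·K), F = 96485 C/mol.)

ln K = 70.1

E°_cell = -0.28 − (-1.18) = 0.90 V, with n = 2 electrons transferred.
At equilibrium E = 0, so the Nernst equation gives ln K = nFE°/RT = (2)(96485)(0.90)/((8.314)(298)) = 70.10.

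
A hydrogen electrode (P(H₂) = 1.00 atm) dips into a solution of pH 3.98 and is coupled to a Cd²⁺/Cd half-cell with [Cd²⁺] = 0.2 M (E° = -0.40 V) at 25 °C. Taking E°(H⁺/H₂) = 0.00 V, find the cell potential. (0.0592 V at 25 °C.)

0.19 V

The hydrogen couple is the cathode, so E°_cell = 0.40 V; n = 2.
[H⁺] = 10^(−3.98) = 1 × 10^-4 M, and Q = [Cd²⁺]·P(H₂) / [H⁺]^2 = 1.82 × 10^7.
E = E° − (0.0592/2) log Q = 0.40 − (0.0592/2)(7.261) = 0.185 V.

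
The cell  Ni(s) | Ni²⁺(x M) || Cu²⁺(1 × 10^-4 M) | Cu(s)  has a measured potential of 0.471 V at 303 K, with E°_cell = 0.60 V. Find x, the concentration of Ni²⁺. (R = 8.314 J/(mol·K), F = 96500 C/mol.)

2.0 M

From the Nernst equation, ln Q = nF(E° − E)/RT = 2×96500×(0.60 − 0.471)/(8.314×303) = 9.883, so Q = 1.96 × 10^4.
With Q = [Ni²⁺]/[Cu²⁺] and the known concentrations, [Ni²⁺] in the numerator gives [Ni²⁺] = 2.0 M.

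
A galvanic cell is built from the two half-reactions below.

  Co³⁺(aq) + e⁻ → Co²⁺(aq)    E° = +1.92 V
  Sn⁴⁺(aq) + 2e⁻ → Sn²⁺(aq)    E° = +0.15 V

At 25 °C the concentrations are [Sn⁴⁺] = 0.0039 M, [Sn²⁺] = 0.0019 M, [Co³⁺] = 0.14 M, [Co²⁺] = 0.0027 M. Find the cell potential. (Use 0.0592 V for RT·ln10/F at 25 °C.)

The Co³⁺/Co²⁺ couple has the higher reduction potential and acts as the cathode, so E°_cell = +1.92 − (+0.15) = 1.77 V.
Balancing electrons gives n = 2; the reaction quotient is Q = [Sn⁴⁺]·[Co²⁺]^2/([Sn²⁺]·[Co³⁺]^2) = 7.63 × 10^-4.
At 25 °C, E = E° − (0.0592/n) log Q = 1.77 − (0.0592/2)(-3.117) = 1.770 + 0.092 = 1.862 V.

1.86 V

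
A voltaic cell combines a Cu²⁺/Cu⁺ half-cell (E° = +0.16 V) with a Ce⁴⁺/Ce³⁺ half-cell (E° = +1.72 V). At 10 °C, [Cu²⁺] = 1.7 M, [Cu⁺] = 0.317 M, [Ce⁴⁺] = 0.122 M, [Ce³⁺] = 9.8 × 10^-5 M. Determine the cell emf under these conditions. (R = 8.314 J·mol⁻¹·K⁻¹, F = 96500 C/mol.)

1.69 V

The Ce⁴⁺/Ce³⁺ couple has the higher reduction potential and acts as the cathode, so E°_cell = +1.72 − (+0.16) = 1.56 V.
Balancing electrons gives n = 1; the reaction quotient is Q = [Cu²⁺]·[Ce³⁺]/([Cu⁺]·[Ce⁴⁺]) = 0.00431.
E = E° − (RT/nF) ln Q = 1.56 − (8.314×283)/(1×96500) × (-5.447) = 1.560 + 0.133 = 1.693 V.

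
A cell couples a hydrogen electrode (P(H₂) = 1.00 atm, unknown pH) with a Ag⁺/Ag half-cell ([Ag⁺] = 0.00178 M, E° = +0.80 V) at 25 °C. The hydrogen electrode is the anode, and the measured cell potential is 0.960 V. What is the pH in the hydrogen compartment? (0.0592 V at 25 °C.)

E°_cell = 0.80 V and n = 2.
log Q = n(E° − E)/0.0592 = 2×(0.80 − 0.960)/0.0592 = -5.405.
With Q = [H⁺]^2 / ([Ag⁺]^2·P(H₂)), solving for [H⁺] gives log[H⁺] = -5.452, so pH = 5.45.

pH = 5.45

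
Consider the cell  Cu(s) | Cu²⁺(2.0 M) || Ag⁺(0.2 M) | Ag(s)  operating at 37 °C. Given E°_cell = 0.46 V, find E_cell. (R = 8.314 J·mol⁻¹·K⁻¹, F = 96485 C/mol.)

Balancing electrons gives n = 2; the reaction quotient is Q = [Cu²⁺]/[Ag⁺]^2 = 50.0.
E = E° − (RT/nF) ln Q = 0.46 − (8.314×310)/(2×96485) × (3.912) = 0.460 − 0.052 = 0.408 V.

0.408 V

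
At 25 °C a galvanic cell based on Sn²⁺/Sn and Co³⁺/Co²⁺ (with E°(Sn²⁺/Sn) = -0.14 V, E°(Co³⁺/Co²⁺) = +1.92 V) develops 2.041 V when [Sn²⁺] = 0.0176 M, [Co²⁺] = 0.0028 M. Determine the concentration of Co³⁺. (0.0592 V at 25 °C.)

1.8 × 10^-4 M

From the Nernst equation, log Q = n(E° − E)/0.0592 = 2(2.06 − 2.041)/0.0592 = 0.642, so Q = 4.38.
With Q = [Sn²⁺]·[Co²⁺]^2/[Co³⁺]^2 and the known concentrations, [Co³⁺]^2 in the denominator gives [Co³⁺] = 1.8 × 10^-4 M.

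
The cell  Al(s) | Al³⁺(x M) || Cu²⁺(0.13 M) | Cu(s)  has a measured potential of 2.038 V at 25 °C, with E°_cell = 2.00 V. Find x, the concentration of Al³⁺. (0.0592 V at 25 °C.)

From the Nernst equation, log Q = n(E° − E)/0.0592 = 6(2.00 − 2.038)/0.0592 = -3.851, so Q = 1.41 × 10^-4.
With Q = [Al³⁺]^2/[Cu²⁺]^3 and the known concentrations, [Al³⁺]^2 in the numerator gives [Al³⁺] = 5.6 × 10^-4 M.

5.6 × 10^-4 M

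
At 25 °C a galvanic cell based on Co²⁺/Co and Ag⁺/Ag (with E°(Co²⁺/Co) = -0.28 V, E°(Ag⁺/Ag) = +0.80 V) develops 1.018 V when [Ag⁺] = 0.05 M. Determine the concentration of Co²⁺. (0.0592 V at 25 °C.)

From the Nernst equation, log Q = n(E° − E)/0.0592 = 2(1.08 − 1.018)/0.0592 = 2.095, so Q = 124.
With Q = [Co²⁺]/[Ag⁺]^2 and the known concentrations, [Co²⁺] in the numerator gives [Co²⁺] = 0.31 M.

0.31 M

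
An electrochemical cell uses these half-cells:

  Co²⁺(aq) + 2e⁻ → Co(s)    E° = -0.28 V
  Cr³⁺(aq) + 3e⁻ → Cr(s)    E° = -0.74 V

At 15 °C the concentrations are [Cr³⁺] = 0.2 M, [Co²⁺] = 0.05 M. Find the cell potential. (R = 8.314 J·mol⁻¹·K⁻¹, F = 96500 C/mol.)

The Co²⁺/Co couple has the higher reduction potential and acts as the cathode, so E°_cell = -0.28 − (-0.74) = 0.46 V.
Balancing electrons gives n = 6; the reaction quotient is Q = [Cr³⁺]^2/[Co²⁺]^3 = 320.
E = E° − (RT/nF) ln Q = 0.46 − (8.314×288)/(6×96500) × (5.768) = 0.460 − 0.024 = 0.436 V.

0.436 V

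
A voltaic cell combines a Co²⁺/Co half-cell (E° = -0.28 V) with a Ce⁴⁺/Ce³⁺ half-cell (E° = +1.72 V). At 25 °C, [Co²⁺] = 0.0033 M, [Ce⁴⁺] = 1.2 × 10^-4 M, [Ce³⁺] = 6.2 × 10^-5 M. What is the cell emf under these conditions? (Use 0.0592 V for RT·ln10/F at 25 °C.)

The Ce⁴⁺/Ce³⁺ couple has the higher reduction potential and acts as the cathode, so E°_cell = +1.72 − (-0.28) = 2.00 V.
Balancing electrons gives n = 2; the reaction quotient is Q = [Co²⁺]·[Ce³⁺]^2/[Ce⁴⁺]^2 = 8.81 × 10^-4.
At 25 °C, E = E° − (0.0592/n) log Q = 2.00 − (0.0592/2)(-3.055) = 2.000 + 0.090 = 2.090 V.

2.09 V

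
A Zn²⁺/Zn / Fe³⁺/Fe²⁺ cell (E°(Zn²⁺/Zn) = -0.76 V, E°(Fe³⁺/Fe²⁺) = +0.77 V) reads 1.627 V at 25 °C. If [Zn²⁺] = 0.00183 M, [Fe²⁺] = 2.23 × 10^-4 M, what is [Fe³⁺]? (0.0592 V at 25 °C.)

From the Nernst equation, log Q = n(E° − E)/0.0592 = 2(1.53 − 1.627)/0.0592 = -3.277, so Q = 5.28 × 10^-4.
With Q = [Zn²⁺]·[Fe²⁺]^2/[Fe³⁺]^2 and the known concentrations, [Fe³⁺]^2 in the denominator gives [Fe³⁺] = 4.1 × 10^-4 M.

4.1 × 10^-4 M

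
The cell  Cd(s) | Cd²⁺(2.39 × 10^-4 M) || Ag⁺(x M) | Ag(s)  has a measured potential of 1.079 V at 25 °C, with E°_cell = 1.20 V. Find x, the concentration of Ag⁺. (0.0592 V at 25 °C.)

From the Nernst equation, log Q = n(E° − E)/0.0592 = 2(1.20 − 1.079)/0.0592 = 4.088, so Q = 1.22 × 10^4.
With Q = [Cd²⁺]/[Ag⁺]^2 and the known concentrations, [Ag⁺]^2 in the denominator gives [Ag⁺] = 1.4 × 10^-4 M.

1.4 × 10^-4 M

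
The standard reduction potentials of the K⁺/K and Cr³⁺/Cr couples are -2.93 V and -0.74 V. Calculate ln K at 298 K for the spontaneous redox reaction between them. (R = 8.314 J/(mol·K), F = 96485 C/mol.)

E°_cell = -0.74 − (-2.93) = 2.19 V, with n = 3 electrons transferred.
At equilibrium E = 0, so the Nernst equation gives ln K = nFE°/RT = (3)(96485)(2.19)/((8.314)(298)) = 255.86.

ln K = 255.9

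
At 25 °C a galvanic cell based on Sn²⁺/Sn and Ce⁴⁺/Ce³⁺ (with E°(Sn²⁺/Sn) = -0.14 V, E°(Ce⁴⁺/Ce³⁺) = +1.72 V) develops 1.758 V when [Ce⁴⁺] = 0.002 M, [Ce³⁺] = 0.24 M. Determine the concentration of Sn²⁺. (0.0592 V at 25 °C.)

0.19 M

From the Nernst equation, log Q = n(E° − E)/0.0592 = 2(1.86 − 1.758)/0.0592 = 3.446, so Q = 2790.
With Q = [Sn²⁺]·[Ce³⁺]^2/[Ce⁴⁺]^2 and the known concentrations, [Sn²⁺] in the numerator gives [Sn²⁺] = 0.19 M.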